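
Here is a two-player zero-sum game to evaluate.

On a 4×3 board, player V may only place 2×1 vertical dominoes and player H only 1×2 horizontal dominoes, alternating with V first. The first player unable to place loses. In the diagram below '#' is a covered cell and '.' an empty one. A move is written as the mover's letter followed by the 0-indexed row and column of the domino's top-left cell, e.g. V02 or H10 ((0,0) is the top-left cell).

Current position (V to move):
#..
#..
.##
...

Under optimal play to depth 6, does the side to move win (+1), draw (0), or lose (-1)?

value(#../#../.##/..., V) = +1

ply 1, V at #../#../.##/... | V01=+1→##./##./.##/...*; V02=+1→#.#/#.#/.##/...; V20=-1→#../#../###/#..
ply 2, H at ##./##./.##/... | H30=-1→##./##./.##/##.*; H31=-1→##./##./.##/.##
ply 3, V at ##./##./.##/##. | V02=+1→###/###/.##/##.*
ply 4: ###/###/.##/##. is terminal -1 (H); from #../#../.##/... depth 6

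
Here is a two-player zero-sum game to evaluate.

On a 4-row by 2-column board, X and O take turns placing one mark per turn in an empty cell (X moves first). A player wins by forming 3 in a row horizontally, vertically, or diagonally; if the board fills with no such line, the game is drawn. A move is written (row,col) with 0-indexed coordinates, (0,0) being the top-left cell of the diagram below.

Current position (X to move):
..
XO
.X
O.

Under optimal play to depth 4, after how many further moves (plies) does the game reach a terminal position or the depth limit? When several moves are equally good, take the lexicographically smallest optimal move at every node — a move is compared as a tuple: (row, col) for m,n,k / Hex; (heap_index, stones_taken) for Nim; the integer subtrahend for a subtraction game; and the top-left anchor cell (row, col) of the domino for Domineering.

PV length from [../XO/.X/O.]: 4 plies

p1 X@[../XO/.X/O.]: (0,0)[X./XO/.X/O.]+0* (0,1)[.X/XO/.X/O.]+0 (2,0)[../XO/XX/O.]+0 (3,1)[../XO/.X/OX]+0
p2 O@[X./XO/.X/O.]: (0,1)[XO/XO/.X/O.]-1 (2,0)[X./XO/OX/O.]+0* (3,1)[X./XO/.X/OO]-1
p3 X@[X./XO/OX/O.]: (0,1)[XX/XO/OX/O.]+0* (3,1)[X./XO/OX/OX]+0
p4 O@[XX/XO/OX/O.]: (3,1)[XX/XO/OX/OO]+0*
p5 X@[XX/XO/OX/OO] terminal +0; root [../XO/.X/O.] d4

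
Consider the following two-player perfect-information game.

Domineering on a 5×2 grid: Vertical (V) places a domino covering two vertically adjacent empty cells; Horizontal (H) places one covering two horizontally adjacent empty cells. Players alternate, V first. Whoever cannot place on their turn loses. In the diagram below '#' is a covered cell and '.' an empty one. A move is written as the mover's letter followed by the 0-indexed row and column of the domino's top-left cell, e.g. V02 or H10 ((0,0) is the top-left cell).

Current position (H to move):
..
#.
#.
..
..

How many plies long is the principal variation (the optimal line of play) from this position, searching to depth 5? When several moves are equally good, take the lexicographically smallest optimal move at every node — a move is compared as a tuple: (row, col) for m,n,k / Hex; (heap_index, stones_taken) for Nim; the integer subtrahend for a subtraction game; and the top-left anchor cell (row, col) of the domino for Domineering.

PV length from [../#./#./../..]: 3 plies

[../#./#./../..] H move#1: H00:-1/##/#./#./../.., H30:+1/../#./#./##/..*, H40:+1/../#./#./../##
[../#./#./##/..] V move#2: V01:-1/.#/##/#./##/..*, V11:-1/../##/##/##/..
[.#/##/#./##/..] H move#3: H40:+1/.#/##/#./##/##*
[.#/##/#./##/##] end (terminal -1, V#4); searched ../#./#./../.. to 5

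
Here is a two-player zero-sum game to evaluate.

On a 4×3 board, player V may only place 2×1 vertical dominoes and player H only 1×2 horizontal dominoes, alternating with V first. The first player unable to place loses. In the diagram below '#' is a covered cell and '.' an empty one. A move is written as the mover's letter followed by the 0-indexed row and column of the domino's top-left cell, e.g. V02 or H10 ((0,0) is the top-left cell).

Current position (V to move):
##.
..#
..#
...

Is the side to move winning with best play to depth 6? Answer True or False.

V winning at [##./..#/..#/...]: True

p1 V@[##./..#/..#/...]: V10[##./#.#/#.#/...]+1* V11[##./.##/.##/...]+1 V20[##./..#/#.#/#..]+1 V21[##./..#/.##/.#.]+1
p2 H@[##./#.#/#.#/...]: H30[##./#.#/#.#/##.]-1* H31[##./#.#/#.#/.##]-1
p3 V@[##./#.#/#.#/##.]: V11[##./###/###/##.]+1*
p4 H@[##./###/###/##.] terminal -1; root [##./..#/..#/...] d6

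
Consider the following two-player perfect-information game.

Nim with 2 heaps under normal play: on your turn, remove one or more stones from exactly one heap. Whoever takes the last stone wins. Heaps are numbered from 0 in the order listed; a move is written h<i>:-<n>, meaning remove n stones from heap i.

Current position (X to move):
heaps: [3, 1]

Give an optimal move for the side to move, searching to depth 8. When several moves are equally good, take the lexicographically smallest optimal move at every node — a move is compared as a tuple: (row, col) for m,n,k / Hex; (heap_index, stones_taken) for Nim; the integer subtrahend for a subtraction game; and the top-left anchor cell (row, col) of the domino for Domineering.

X's best at [(3,1)]: h0:-2

ply 1, X at (3,1) | h0:-1=-1→(2,1); h0:-2=+1→(1,1)*; h0:-3=-1→(0,1); h1:-1=-1→(3,0)
ply 2, O at (1,1) | h0:-1=-1→(0,1)*; h1:-1=-1→(1,0)
ply 3, X at (0,1) | h1:-1=+1→(0,0)*
ply 4: (0,0) is terminal -1 (O); from (3,1) depth 8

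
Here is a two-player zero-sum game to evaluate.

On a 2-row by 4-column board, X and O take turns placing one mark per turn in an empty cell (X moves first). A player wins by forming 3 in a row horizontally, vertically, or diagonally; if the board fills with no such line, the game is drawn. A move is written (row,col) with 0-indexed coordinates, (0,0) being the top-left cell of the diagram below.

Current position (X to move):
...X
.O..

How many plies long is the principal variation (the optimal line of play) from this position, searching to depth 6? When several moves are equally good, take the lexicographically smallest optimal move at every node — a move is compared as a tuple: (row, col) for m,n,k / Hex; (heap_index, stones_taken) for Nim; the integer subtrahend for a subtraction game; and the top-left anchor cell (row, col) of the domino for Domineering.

p1 X@[...X/.O..]: (0,0)[X..X/.O..]-1 (0,1)[.X.X/.O..]+0* (0,2)[..XX/.O..]+0 (1,0)[...X/XO..]+0 (1,2)[...X/.OX.]+0 (1,3)[...X/.O.X]+0
p2 O@[.X.X/.O..]: (0,0)[OX.X/.O..]-1 (0,2)[.XOX/.O..]+0* (1,0)[.X.X/OO..]-1 (1,2)[.X.X/.OO.]-1 (1,3)[.X.X/.O.O]-1
p3 X@[.XOX/.O..]: (0,0)[XXOX/.O..]-1 (1,0)[.XOX/XO..]+0* (1,2)[.XOX/.OX.]+0 (1,3)[.XOX/.O.X]+0
p4 O@[.XOX/XO..]: (0,0)[OXOX/XO..]+0* (1,2)[.XOX/XOO.]+0 (1,3)[.XOX/XO.O]+0
p5 X@[OXOX/XO..]: (1,2)[OXOX/XOX.]+0* (1,3)[OXOX/XO.X]+0
p6 O@[OXOX/XOX.]: (1,3)[OXOX/XOXO]+0*
p7 X@[OXOX/XOXO] terminal +0; root [...X/.O..] d6

PV length from [...X/.O..]: 6 plies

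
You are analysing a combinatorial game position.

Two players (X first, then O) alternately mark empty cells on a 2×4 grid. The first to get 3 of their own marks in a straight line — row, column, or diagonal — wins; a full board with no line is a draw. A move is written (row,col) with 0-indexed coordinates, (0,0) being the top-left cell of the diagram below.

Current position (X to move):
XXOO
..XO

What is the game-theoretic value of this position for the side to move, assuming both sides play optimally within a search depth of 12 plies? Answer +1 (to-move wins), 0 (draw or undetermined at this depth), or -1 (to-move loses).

p1 X@[XXOO/..XO]: (1,0)[XXOO/X.XO]+0* (1,1)[XXOO/.XXO]+0
p2 O@[XXOO/X.XO]: (1,1)[XXOO/XOXO]+0*
p3 X@[XXOO/XOXO] terminal +0; root [XXOO/..XO] d12

value(XXOO/..XO, X) = 0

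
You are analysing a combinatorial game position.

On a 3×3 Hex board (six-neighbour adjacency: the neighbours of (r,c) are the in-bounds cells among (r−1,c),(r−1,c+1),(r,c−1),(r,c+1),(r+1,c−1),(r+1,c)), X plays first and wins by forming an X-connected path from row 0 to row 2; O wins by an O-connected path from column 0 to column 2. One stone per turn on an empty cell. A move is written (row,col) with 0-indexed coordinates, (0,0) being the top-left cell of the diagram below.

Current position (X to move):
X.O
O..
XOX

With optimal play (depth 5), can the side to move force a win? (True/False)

[X.O/O../XOX] X move#1: (0,1):-1/XXO/O../XOX*, (1,1):-1/X.O/OX./XOX, (1,2):-1/X.O/O.X/XOX
[XXO/O../XOX] O move#2: (1,1):+1/XXO/OO./XOX*, (1,2):-1/XXO/O.O/XOX
[XXO/OO./XOX] end (terminal -1, X#3); searched X.O/O../XOX to 5

X winning at [X.O/O../XOX]: False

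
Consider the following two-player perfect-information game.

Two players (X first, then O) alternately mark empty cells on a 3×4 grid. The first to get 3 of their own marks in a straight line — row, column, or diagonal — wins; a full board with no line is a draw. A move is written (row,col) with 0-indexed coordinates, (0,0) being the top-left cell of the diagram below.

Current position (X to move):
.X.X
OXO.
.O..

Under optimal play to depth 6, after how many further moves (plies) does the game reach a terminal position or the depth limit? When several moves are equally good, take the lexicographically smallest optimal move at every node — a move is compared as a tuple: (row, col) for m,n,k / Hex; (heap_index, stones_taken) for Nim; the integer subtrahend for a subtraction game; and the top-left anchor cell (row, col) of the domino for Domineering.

ply 1, X at .X.X/OXO./.O.. | (0,0)=+1→XX.X/OXO./.O..*; (0,2)=+1→.XXX/OXO./.O..; (1,3)=+1→.X.X/OXOX/.O..; (2,0)=+0→.X.X/OXO./XO..; (2,2)=+1→.X.X/OXO./.OX.; (2,3)=+1→.X.X/OXO./.O.X
ply 2, O at XX.X/OXO./.O.. | (0,2)=-1→XXOX/OXO./.O..*; (1,3)=-1→XX.X/OXOO/.O..; (2,0)=-1→XX.X/OXO./OO..; (2,2)=-1→XX.X/OXO./.OO.; (2,3)=-1→XX.X/OXO./.O.O
ply 3, X at XXOX/OXO./.O.. | (1,3)=-1→XXOX/OXOX/.O..; (2,0)=-1→XXOX/OXO./XO..; (2,2)=+1→XXOX/OXO./.OX.*; (2,3)=-1→XXOX/OXO./.O.X
ply 4: XXOX/OXO./.OX. is terminal -1 (O); from .X.X/OXO./.O.. depth 6

PV length from [.X.X/OXO./.O..]: 3 plies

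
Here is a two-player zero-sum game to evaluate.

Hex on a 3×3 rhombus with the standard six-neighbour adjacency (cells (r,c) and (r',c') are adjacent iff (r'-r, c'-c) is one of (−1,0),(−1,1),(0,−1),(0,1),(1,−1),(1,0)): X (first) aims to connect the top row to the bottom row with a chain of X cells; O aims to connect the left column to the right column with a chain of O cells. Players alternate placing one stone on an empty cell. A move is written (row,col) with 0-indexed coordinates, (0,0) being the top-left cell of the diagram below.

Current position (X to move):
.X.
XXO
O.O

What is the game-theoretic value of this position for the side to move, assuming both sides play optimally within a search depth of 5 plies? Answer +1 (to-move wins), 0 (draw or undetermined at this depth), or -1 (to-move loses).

value(.X./XXO/O.O, X) = +1

p1 X@[.X./XXO/O.O]: (0,0)[XX./XXO/O.O]-1 (0,2)[.XX/XXO/O.O]-1 (2,1)[.X./XXO/OXO]+1*
p2 O@[.X./XXO/OXO] terminal -1; root [.X./XXO/O.O] d5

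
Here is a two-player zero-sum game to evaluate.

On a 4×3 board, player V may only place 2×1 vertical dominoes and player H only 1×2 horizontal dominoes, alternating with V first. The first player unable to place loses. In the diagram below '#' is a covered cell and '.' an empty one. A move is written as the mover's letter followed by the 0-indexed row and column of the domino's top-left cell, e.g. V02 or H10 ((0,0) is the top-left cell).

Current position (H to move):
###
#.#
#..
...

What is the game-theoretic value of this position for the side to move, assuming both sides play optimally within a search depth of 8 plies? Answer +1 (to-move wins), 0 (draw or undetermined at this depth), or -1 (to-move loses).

[###/#.#/#../...] H move#1: H21:+1/###/#.#/###/...*, H30:-1/###/#.#/#../##., H31:-1/###/#.#/#../.##
[###/#.#/###/...] end (terminal -1, V#2); searched ###/#.#/#../... to 8

value(###/#.#/#../..., H) = +1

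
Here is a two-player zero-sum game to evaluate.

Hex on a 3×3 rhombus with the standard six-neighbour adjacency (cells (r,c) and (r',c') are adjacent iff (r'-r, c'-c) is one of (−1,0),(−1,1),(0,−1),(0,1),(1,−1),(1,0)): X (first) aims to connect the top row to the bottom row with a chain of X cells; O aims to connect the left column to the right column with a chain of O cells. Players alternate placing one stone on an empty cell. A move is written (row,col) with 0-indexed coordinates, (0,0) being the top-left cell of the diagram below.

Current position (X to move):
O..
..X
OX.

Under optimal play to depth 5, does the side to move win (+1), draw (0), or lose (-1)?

value(O../..X/OX., X) = +1

ply 1, X at O../..X/OX. | (0,1)=+1→OX./..X/OX.*; (0,2)=+1→O.X/..X/OX.; (1,0)=-1→O../X.X/OX.; (1,1)=+1→O../.XX/OX.; (2,2)=-1→O../..X/OXX
ply 2, O at OX./..X/OX. | (0,2)=-1→OXO/..X/OX.*; (1,0)=-1→OX./O.X/OX.; (1,1)=-1→OX./.OX/OX.; (2,2)=-1→OX./..X/OXO
ply 3, X at OXO/..X/OX. | (1,0)=-1→OXO/X.X/OX.; (1,1)=+1→OXO/.XX/OX.*; (2,2)=-1→OXO/..X/OXX
ply 4: OXO/.XX/OX. is terminal -1 (O); from O../..X/OX. depth 5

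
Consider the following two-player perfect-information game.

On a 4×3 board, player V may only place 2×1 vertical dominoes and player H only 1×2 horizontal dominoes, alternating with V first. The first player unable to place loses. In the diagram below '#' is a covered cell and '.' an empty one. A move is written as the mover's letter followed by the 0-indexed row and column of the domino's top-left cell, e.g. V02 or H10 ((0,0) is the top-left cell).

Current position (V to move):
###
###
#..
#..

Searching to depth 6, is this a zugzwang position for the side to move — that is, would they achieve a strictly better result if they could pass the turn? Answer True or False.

zugzwang(###/###/#../#.., V) = False

p1 V@[###/###/#../#..]: V21[###/###/##./##.]+1* V22[###/###/#.#/#.#]+1
p2 H@[###/###/##./##.] terminal -1; root [###/###/#../#..] d6
if V skipped the turn, H would face:
~ p1 H@[###/###/#../#..]: H21[###/###/###/#..]+1* H31[###/###/#../###]+1
~ p2 V@[###/###/###/#..] terminal -1; root [###/###/#../#..] d6
compare (V): move=+1 vs pass=-1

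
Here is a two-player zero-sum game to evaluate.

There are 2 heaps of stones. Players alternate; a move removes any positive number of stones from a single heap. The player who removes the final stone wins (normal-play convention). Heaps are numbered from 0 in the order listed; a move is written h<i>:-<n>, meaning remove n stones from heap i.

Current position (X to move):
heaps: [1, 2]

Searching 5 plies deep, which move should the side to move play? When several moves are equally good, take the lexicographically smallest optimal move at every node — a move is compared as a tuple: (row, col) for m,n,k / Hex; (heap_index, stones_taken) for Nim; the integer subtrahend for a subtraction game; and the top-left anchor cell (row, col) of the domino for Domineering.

ply 1, X at (1,2) | h0:-1=-1→(0,2); h1:-1=+1→(1,1)*; h1:-2=-1→(1,0)
ply 2, O at (1,1) | h0:-1=-1→(0,1)*; h1:-1=-1→(1,0)
ply 3, X at (0,1) | h1:-1=+1→(0,0)*
ply 4: (0,0) is terminal -1 (O); from (1,2) depth 5

X's best at [(1,2)]: h1:-1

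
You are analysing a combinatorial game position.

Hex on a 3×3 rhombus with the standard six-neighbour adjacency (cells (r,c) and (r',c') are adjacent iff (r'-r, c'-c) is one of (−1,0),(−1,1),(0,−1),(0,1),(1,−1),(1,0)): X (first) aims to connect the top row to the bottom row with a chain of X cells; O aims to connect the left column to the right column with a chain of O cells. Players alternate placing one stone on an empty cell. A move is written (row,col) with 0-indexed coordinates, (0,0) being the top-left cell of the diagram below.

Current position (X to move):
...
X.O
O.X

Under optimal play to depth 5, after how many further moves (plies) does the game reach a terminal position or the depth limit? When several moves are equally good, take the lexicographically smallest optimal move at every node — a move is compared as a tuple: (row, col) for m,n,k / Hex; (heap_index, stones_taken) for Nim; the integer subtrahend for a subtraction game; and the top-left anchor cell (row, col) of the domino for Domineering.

p1 X@[.../X.O/O.X]: (0,0)[X../X.O/O.X]-1* (0,1)[.X./X.O/O.X]-1 (0,2)[..X/X.O/O.X]-1 (1,1)[.../XXO/O.X]-1 (2,1)[.../X.O/OXX]-1
p2 O@[X../X.O/O.X]: (0,1)[XO./X.O/O.X]+1* (0,2)[X.O/X.O/O.X]+1 (1,1)[X../XOO/O.X]+1 (2,1)[X../X.O/OOX]+1
p3 X@[XO./X.O/O.X]: (0,2)[XOX/X.O/O.X]-1* (1,1)[XO./XXO/O.X]-1 (2,1)[XO./X.O/OXX]-1
p4 O@[XOX/X.O/O.X]: (1,1)[XOX/XOO/O.X]+1* (2,1)[XOX/X.O/OOX]+1
p5 X@[XOX/XOO/O.X] terminal -1; root [.../X.O/O.X] d5

PV length from [.../X.O/O.X]: 4 plies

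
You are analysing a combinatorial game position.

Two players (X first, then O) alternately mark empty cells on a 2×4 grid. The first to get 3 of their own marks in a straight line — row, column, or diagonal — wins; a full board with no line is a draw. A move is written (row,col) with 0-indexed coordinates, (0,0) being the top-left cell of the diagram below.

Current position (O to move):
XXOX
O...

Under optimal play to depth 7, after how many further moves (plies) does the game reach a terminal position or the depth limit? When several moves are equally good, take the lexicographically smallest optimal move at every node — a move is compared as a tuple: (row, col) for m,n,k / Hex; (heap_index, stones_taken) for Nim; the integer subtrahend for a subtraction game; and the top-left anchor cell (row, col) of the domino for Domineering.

PV length from [XXOX/O...]: 3 plies

[XXOX/O...] O move#1: (1,1):+0/XXOX/OO..*, (1,2):+0/XXOX/O.O., (1,3):+0/XXOX/O..O
[XXOX/OO..] X move#2: (1,2):+0/XXOX/OOX.*, (1,3):-1/XXOX/OO.X
[XXOX/OOX.] O move#3: (1,3):+0/XXOX/OOXO*
[XXOX/OOXO] end (terminal +0, X#4); searched XXOX/O... to 7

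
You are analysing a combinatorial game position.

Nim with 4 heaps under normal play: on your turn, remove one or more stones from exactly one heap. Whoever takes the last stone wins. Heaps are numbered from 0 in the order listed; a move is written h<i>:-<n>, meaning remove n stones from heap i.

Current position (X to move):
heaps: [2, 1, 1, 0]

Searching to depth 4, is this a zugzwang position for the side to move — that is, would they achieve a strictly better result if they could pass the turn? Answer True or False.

zugzwang((2,1,1,0), X) = False

ply 1, X at (2,1,1,0) | h0:-1=-1→(1,1,1,0); h0:-2=+1→(0,1,1,0)*; h1:-1=-1→(2,0,1,0); h2:-1=-1→(2,1,0,0)
ply 2, O at (0,1,1,0) | h1:-1=-1→(0,0,1,0)*; h2:-1=-1→(0,1,0,0)
ply 3, X at (0,0,1,0) | h2:-1=+1→(0,0,0,0)*
ply 4: (0,0,0,0) is terminal -1 (O); from (2,1,1,0) depth 4
suppose X passes — search the same position with O to move:
pass> ply 1, O at (2,1,1,0) | h0:-1=-1→(1,1,1,0); h0:-2=+1→(0,1,1,0)*; h1:-1=-1→(2,0,1,0); h2:-1=-1→(2,1,0,0)
pass> ply 2, X at (0,1,1,0) | h1:-1=-1→(0,0,1,0)*; h2:-1=-1→(0,1,0,0)
pass> ply 3, O at (0,0,1,0) | h2:-1=+1→(0,0,0,0)*
pass> ply 4: (0,0,0,0) is terminal -1 (X); from (2,1,1,0) depth 4
for X: play +1, pass -1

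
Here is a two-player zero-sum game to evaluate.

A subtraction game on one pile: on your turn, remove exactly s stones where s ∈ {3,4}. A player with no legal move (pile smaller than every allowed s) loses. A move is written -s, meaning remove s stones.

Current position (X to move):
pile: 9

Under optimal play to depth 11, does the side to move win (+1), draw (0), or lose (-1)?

p1 X@[9]: -3[6]-1* -4[5]-1
p2 O@[6]: -3[3]-1 -4[2]+1*
p3 X@[2] terminal -1; root [9] d11

value(9, X) = -1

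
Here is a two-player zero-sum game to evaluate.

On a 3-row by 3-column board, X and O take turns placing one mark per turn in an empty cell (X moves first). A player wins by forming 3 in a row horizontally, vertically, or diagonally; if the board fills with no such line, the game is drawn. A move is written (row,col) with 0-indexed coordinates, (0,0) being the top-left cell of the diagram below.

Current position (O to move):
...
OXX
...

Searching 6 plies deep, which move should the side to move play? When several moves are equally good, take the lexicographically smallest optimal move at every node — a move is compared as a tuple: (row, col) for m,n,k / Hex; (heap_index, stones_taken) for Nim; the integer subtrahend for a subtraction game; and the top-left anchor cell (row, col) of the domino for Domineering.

O's best at [.../OXX/...]: (0,0)

ply 1, O at .../OXX/... | (0,0)=+0→O../OXX/...*; (0,1)=-1→.O./OXX/...; (0,2)=+0→..O/OXX/...; (2,0)=+0→.../OXX/O..; (2,1)=-1→.../OXX/.O.; (2,2)=+0→.../OXX/..O
ply 2, X at O../OXX/... | (0,1)=-1→OX./OXX/...; (0,2)=-1→O.X/OXX/...; (2,0)=+0→O../OXX/X..*; (2,1)=-1→O../OXX/.X.; (2,2)=-1→O../OXX/..X
ply 3, O at O../OXX/X.. | (0,1)=-1→OO./OXX/X..; (0,2)=+0→O.O/OXX/X..*; (2,1)=-1→O../OXX/XO.; (2,2)=-1→O../OXX/X.O
ply 4, X at O.O/OXX/X.. | (0,1)=+0→OXO/OXX/X..*; (2,1)=-1→O.O/OXX/XX.; (2,2)=-1→O.O/OXX/X.X
ply 5, O at OXO/OXX/X.. | (2,1)=+0→OXO/OXX/XO.*; (2,2)=-1→OXO/OXX/X.O
ply 6, X at OXO/OXX/XO. | (2,2)=+0→OXO/OXX/XOX*
ply 7: OXO/OXX/XOX is terminal +0 (O); from .../OXX/... depth 6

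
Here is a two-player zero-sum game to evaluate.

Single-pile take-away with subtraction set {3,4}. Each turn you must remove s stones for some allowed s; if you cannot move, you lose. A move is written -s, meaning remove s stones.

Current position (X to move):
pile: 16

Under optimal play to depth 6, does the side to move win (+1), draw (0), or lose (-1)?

ply 1, X at 16 | -3=-1→13*; -4=-1→12
ply 2, O at 13 | -3=-1→10; -4=+1→9*
ply 3, X at 9 | -3=-1→6*; -4=-1→5
ply 4, O at 6 | -3=-1→3; -4=+1→2*
ply 5: 2 is terminal -1 (X); from 16 depth 6

value(16, X) = -1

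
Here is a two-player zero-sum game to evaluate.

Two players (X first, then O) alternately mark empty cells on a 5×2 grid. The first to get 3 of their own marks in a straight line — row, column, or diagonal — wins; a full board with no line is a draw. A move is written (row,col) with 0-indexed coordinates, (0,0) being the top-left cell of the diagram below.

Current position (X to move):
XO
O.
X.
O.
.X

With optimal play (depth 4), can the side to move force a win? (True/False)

X winning at [XO/O./X./O./.X]: False

[XO/O./X./O./.X] X move#1: (1,1):+0/XO/OX/X./O./.X*, (2,1):+0/XO/O./XX/O./.X, (3,1):+0/XO/O./X./OX/.X, (4,0):+0/XO/O./X./O./XX
[XO/OX/X./O./.X] O move#2: (2,1):+0/XO/OX/XO/O./.X*, (3,1):+0/XO/OX/X./OO/.X, (4,0):+0/XO/OX/X./O./OX
[XO/OX/XO/O./.X] X move#3: (3,1):+0/XO/OX/XO/OX/.X*, (4,0):+0/XO/OX/XO/O./XX
[XO/OX/XO/OX/.X] O move#4: (4,0):+0/XO/OX/XO/OX/OX*
[XO/OX/XO/OX/OX] end (terminal +0, X#5); searched XO/O./X./O./.X to 4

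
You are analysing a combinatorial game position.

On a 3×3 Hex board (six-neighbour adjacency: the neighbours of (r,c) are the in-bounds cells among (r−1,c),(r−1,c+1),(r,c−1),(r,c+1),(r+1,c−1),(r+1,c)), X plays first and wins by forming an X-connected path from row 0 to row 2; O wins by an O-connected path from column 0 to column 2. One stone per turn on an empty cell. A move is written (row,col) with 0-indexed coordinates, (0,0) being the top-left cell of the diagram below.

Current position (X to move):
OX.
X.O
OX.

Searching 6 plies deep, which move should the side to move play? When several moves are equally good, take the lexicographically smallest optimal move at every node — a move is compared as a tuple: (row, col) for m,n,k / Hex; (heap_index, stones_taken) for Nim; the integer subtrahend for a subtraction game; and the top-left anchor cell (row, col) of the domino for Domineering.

X's best at [OX./X.O/OX.]: (1,1)

ply 1, X at OX./X.O/OX. | (0,2)=-1→OXX/X.O/OX.; (1,1)=+1→OX./XXO/OX.*; (2,2)=-1→OX./X.O/OXX
ply 2: OX./XXO/OX. is terminal -1 (O); from OX./X.O/OX. depth 6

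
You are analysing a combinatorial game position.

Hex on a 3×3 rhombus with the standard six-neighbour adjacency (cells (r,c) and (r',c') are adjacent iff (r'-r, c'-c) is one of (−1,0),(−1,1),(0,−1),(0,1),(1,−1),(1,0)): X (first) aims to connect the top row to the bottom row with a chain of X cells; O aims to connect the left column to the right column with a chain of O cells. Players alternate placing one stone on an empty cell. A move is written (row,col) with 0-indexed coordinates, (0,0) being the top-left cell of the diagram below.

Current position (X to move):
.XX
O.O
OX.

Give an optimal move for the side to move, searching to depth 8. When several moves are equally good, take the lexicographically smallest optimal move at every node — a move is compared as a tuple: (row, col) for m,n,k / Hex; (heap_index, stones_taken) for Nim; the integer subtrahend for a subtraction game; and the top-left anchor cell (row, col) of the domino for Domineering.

ply 1, X at .XX/O.O/OX. | (0,0)=-1→XXX/O.O/OX.; (1,1)=+1→.XX/OXO/OX.*; (2,2)=-1→.XX/O.O/OXX
ply 2: .XX/OXO/OX. is terminal -1 (O); from .XX/O.O/OX. depth 8

X's best at [.XX/O.O/OX.]: (1,1)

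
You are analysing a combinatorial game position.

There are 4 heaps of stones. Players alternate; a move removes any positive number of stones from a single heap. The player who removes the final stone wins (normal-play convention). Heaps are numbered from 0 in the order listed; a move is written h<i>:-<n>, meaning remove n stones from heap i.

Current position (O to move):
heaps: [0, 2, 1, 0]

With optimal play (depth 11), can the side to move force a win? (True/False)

O winning at [(0,2,1,0)]: True

[(0,2,1,0)] O move#1: h1:-1:+1/(0,1,1,0)*, h1:-2:-1/(0,0,1,0), h2:-1:-1/(0,2,0,0)
[(0,1,1,0)] X move#2: h1:-1:-1/(0,0,1,0)*, h2:-1:-1/(0,1,0,0)
[(0,0,1,0)] O move#3: h2:-1:+1/(0,0,0,0)*
[(0,0,0,0)] end (terminal -1, X#4); searched (0,2,1,0) to 11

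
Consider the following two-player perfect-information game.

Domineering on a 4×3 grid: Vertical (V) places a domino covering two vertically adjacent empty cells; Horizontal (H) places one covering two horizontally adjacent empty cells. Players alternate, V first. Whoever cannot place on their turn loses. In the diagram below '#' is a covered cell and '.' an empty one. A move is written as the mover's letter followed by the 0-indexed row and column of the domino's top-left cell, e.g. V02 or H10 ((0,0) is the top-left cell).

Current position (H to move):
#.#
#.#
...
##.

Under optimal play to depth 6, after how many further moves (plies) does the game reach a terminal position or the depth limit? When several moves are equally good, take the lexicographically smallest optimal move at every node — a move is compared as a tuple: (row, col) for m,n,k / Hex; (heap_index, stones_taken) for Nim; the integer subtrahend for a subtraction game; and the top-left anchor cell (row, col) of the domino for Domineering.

PV length from [#.#/#.#/.../##.]: 2 plies

ply 1, H at #.#/#.#/.../##. | H20=-1→#.#/#.#/##./##.*; H21=-1→#.#/#.#/.##/##.
ply 2, V at #.#/#.#/##./##. | V01=+1→###/###/##./##.*; V22=+1→#.#/#.#/###/###
ply 3: ###/###/##./##. is terminal -1 (H); from #.#/#.#/.../##. depth 6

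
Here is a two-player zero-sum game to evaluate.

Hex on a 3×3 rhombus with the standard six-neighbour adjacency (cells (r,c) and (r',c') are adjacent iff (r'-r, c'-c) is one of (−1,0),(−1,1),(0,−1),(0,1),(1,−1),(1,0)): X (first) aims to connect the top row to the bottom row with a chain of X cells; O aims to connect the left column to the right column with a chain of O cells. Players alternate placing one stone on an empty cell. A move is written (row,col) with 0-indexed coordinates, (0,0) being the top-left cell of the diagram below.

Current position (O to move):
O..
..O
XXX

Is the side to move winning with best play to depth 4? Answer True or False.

O winning at [O../..O/XXX]: True

ply 1, O at O../..O/XXX | (0,1)=+1→OO./..O/XXX*; (0,2)=-1→O.O/..O/XXX; (1,0)=-1→O../O.O/XXX; (1,1)=+1→O../.OO/XXX
ply 2, X at OO./..O/XXX | (0,2)=-1→OOX/..O/XXX*; (1,0)=-1→OO./X.O/XXX; (1,1)=-1→OO./.XO/XXX
ply 3, O at OOX/..O/XXX | (1,0)=-1→OOX/O.O/XXX; (1,1)=+1→OOX/.OO/XXX*
ply 4: OOX/.OO/XXX is terminal -1 (X); from O../..O/XXX depth 4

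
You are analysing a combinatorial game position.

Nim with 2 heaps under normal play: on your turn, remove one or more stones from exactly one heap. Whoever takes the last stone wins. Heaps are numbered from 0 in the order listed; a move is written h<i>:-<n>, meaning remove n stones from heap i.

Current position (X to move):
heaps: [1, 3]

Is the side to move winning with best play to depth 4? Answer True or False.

X winning at [(1,3)]: True

ply 1, X at (1,3) | h0:-1=-1→(0,3); h1:-1=-1→(1,2); h1:-2=+1→(1,1)*; h1:-3=-1→(1,0)
ply 2, O at (1,1) | h0:-1=-1→(0,1)*; h1:-1=-1→(1,0)
ply 3, X at (0,1) | h1:-1=+1→(0,0)*
ply 4: (0,0) is terminal -1 (O); from (1,3) depth 4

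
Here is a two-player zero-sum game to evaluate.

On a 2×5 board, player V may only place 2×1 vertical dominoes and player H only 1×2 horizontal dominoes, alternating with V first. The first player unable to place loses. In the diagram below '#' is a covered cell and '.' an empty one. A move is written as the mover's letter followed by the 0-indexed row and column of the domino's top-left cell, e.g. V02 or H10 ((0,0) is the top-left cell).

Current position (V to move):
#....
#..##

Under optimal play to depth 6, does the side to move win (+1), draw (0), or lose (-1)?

[#..../#..##] V move#1: V01:-1/##.../##.##, V02:+1/#.#../#.###*
[#.#../#.###] H move#2: H03:-1/#.###/#.###*
[#.###/#.###] V move#3: V01:+1/#####/#####*
[#####/#####] end (terminal -1, H#4); searched #..../#..## to 6

value(#..../#..##, V) = +1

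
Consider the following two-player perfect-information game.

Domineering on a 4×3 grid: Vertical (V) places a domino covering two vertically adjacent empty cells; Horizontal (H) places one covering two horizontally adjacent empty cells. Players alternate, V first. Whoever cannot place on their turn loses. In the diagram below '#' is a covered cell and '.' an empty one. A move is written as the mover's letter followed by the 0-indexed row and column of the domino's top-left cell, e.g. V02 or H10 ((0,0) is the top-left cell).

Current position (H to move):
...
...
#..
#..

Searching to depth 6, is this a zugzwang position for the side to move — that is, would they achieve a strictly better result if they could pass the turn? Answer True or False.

[.../.../#../#..] H move#1: H00:-1/##./.../#../#..*, H01:-1/.##/.../#../#.., H10:-1/.../##./#../#.., H11:-1/.../.##/#../#.., H21:-1/.../.../###/#.., H31:-1/.../.../#../###
[##./.../#../#..] V move#2: V02:-1/###/..#/#../#.., V11:+1/##./.#./##./#..*, V12:+1/##./..#/#.#/#.., V21:+1/##./.../##./##., V22:+1/##./.../#.#/#.#
[##./.#./##./#..] H move#3: H31:-1/##./.#./##./###*
[##./.#./##./###] V move#4: V02:+1/###/.##/##./###*, V12:+1/##./.##/###/###
[###/.##/##./###] end (terminal -1, H#5); searched .../.../#../#.. to 6
pass branch (V moves first from the same position):
  | [.../.../#../#..] V move#1: V00:+1/#../#../#../#..*, V01:+1/.#./.#./#../#.., V02:+1/..#/..#/#../#.., V11:+1/.../.#./##./#.., V12:-1/.../..#/#.#/#.., V21:+1/.../.../##./##., V22:+1/.../.../#.#/#.#
  | [#../#../#../#..] H move#2: H01:-1/###/#../#../#..*, H11:-1/#../###/#../#.., H21:-1/#../#../###/#.., H31:-1/#../#../#../###
  | [###/#../#../#..] V move#3: V11:+1/###/##./##./#..*, V12:+1/###/#.#/#.#/#.., V21:+1/###/#../##./##., V22:+1/###/#../#.#/#.#
  | [###/##./##./#..] H move#4: H31:-1/###/##./##./###*
  | [###/##./##./###] V move#5: V12:+1/###/###/###/###*
  | [###/###/###/###] end (terminal -1, H#6); searched .../.../#../#.. to 6
H moving scores -1; H passing scores -1

zugzwang(.../.../#../#.., H) = False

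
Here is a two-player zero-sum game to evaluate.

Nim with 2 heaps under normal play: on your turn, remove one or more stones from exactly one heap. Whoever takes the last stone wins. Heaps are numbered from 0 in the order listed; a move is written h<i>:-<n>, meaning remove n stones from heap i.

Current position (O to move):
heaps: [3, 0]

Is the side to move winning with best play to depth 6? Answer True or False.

O winning at [(3,0)]: True

ply 1, O at (3,0) | h0:-1=-1→(2,0); h0:-2=-1→(1,0); h0:-3=+1→(0,0)*
ply 2: (0,0) is terminal -1 (X); from (3,0) depth 6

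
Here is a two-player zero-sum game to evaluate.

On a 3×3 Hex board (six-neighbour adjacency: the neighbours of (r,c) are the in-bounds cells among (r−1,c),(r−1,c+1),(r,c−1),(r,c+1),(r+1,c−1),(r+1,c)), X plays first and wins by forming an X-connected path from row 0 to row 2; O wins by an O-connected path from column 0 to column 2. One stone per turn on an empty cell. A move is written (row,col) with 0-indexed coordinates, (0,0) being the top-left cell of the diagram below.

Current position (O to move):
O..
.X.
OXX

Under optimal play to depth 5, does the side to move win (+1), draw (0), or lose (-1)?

[O../.X./OXX] O move#1: (0,1):-1/OO./.X./OXX*, (0,2):-1/O.O/.X./OXX, (1,0):-1/O../OX./OXX, (1,2):-1/O../.XO/OXX
[OO./.X./OXX] X move#2: (0,2):+1/OOX/.X./OXX*, (1,0):-1/OO./XX./OXX, (1,2):-1/OO./.XX/OXX
[OOX/.X./OXX] end (terminal -1, O#3); searched O../.X./OXX to 5

value(O../.X./OXX, O) = -1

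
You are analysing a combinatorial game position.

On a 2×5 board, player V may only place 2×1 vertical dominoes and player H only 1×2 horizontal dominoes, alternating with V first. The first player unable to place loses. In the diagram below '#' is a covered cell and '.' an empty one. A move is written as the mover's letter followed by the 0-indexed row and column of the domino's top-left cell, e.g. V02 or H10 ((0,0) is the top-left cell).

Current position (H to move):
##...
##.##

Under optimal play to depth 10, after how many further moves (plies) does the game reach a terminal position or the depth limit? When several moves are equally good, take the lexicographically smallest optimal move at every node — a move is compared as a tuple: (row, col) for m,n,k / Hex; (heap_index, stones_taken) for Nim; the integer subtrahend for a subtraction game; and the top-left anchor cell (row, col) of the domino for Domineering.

PV length from [##.../##.##]: 1 ply

p1 H@[##.../##.##]: H02[####./##.##]+1* H03[##.##/##.##]-1
p2 V@[####./##.##] terminal -1; root [##.../##.##] d10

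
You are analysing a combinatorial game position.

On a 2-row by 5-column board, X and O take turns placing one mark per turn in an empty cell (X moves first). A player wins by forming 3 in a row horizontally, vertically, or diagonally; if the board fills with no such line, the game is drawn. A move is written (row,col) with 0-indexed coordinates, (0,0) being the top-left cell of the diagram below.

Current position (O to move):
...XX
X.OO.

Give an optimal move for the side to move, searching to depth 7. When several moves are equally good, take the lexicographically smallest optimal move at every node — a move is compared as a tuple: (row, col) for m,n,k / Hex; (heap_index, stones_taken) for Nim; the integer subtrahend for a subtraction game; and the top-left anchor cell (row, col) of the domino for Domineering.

[...XX/X.OO.] O move#1: (0,0):-1/O..XX/X.OO., (0,1):-1/.O.XX/X.OO., (0,2):+1/..OXX/X.OO.*, (1,1):+1/...XX/XOOO., (1,4):+1/...XX/X.OOO
[..OXX/X.OO.] X move#2: (0,0):-1/X.OXX/X.OO.*, (0,1):-1/.XOXX/X.OO., (1,1):-1/..OXX/XXOO., (1,4):-1/..OXX/X.OOX
[X.OXX/X.OO.] O move#3: (0,1):+1/XOOXX/X.OO.*, (1,1):+1/X.OXX/XOOO., (1,4):+1/X.OXX/X.OOO
[XOOXX/X.OO.] X move#4: (1,1):-1/XOOXX/XXOO.*, (1,4):-1/XOOXX/X.OOX
[XOOXX/XXOO.] O move#5: (1,4):+1/XOOXX/XXOOO*
[XOOXX/XXOOO] end (terminal -1, X#6); searched ...XX/X.OO. to 7

O's best at [...XX/X.OO.]: (0,2)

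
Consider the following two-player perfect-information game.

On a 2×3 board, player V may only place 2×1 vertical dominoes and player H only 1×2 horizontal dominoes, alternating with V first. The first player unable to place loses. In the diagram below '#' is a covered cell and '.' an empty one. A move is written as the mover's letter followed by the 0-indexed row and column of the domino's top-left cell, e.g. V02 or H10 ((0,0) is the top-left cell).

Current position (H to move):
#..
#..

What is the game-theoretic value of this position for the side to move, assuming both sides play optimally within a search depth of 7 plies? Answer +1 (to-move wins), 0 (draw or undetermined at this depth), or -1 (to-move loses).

[#../#..] H move#1: H01:+1/###/#..*, H11:+1/#../###
[###/#..] end (terminal -1, V#2); searched #../#.. to 7

value(#../#.., H) = +1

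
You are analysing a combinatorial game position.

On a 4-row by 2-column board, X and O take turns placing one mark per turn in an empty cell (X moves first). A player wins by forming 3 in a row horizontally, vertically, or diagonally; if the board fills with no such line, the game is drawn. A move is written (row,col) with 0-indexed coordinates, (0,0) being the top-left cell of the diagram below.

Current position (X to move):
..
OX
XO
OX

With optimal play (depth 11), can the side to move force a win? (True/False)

[../OX/XO/OX] X move#1: (0,0):+0/X./OX/XO/OX*, (0,1):+0/.X/OX/XO/OX
[X./OX/XO/OX] O move#2: (0,1):+0/XO/OX/XO/OX*
[XO/OX/XO/OX] end (terminal +0, X#3); searched ../OX/XO/OX to 11

X winning at [../OX/XO/OX]: False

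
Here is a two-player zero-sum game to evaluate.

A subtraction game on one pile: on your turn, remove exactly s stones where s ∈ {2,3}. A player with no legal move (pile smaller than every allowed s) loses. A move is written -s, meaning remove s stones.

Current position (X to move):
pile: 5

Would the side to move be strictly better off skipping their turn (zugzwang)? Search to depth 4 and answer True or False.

zugzwang(5, X) = True

p1 X@[5]: -2[3]-1* -3[2]-1
p2 O@[3]: -2[1]+1* -3[0]+1
p3 X@[1] terminal -1; root [5] d4
suppose X passes — search the same position with O to move:
pass> p1 O@[5]: -2[3]-1* -3[2]-1
pass> p2 X@[3]: -2[1]+1* -3[0]+1
pass> p3 O@[1] terminal -1; root [5] d4
for X: play -1, pass +1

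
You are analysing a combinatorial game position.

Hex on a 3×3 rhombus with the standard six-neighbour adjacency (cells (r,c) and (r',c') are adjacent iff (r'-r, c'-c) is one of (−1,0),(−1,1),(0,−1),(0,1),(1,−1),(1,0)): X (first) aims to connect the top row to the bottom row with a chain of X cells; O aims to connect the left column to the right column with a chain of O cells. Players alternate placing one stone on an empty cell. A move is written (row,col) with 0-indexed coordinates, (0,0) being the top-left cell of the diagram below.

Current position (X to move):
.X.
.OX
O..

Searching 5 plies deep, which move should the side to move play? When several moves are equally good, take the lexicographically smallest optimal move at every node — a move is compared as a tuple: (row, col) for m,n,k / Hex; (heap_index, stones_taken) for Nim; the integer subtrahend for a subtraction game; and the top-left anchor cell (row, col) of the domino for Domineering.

X's best at [.X./.OX/O..]: (0,2)

p1 X@[.X./.OX/O..]: (0,0)[XX./.OX/O..]-1 (0,2)[.XX/.OX/O..]+1* (1,0)[.X./XOX/O..]-1 (2,1)[.X./.OX/OX.]-1 (2,2)[.X./.OX/O.X]-1
p2 O@[.XX/.OX/O..]: (0,0)[OXX/.OX/O..]-1* (1,0)[.XX/OOX/O..]-1 (2,1)[.XX/.OX/OO.]-1 (2,2)[.XX/.OX/O.O]-1
p3 X@[OXX/.OX/O..]: (1,0)[OXX/XOX/O..]+1* (2,1)[OXX/.OX/OX.]+1 (2,2)[OXX/.OX/O.X]+1
p4 O@[OXX/XOX/O..]: (2,1)[OXX/XOX/OO.]-1* (2,2)[OXX/XOX/O.O]-1
p5 X@[OXX/XOX/OO.]: (2,2)[OXX/XOX/OOX]+1*
p6 O@[OXX/XOX/OOX] terminal -1; root [.X./.OX/O..] d5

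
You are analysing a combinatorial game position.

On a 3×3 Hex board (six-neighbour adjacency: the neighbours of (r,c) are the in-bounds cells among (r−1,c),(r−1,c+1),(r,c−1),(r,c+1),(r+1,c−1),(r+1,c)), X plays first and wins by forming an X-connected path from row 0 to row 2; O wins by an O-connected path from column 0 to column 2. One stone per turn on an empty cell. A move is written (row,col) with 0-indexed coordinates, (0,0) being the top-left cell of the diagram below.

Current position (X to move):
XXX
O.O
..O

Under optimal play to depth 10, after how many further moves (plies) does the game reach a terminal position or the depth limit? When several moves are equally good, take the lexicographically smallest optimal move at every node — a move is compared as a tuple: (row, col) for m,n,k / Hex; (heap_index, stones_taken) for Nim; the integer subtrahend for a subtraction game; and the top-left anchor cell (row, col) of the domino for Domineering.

PV length from [XXX/O.O/..O]: 3 plies

[XXX/O.O/..O] X move#1: (1,1):+1/XXX/OXO/..O*, (2,0):-1/XXX/O.O/X.O, (2,1):-1/XXX/O.O/.XO
[XXX/OXO/..O] O move#2: (2,0):-1/XXX/OXO/O.O*, (2,1):-1/XXX/OXO/.OO
[XXX/OXO/O.O] X move#3: (2,1):+1/XXX/OXO/OXO*
[XXX/OXO/OXO] end (terminal -1, O#4); searched XXX/O.O/..O to 10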